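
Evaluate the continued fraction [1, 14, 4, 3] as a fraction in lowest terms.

198/185

Using pₖ = aₖpₖ₋₁ + pₖ₋₂ and qₖ = aₖqₖ₋₁ + qₖ₋₂:
  k=0: a=1, p=1, q=1
  k=1: a=14, p=15, q=14
  k=2: a=4, p=61, q=57
  k=3: a=3, p=198, q=185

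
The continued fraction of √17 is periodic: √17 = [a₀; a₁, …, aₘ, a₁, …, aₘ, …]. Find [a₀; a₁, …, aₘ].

a₀ = ⌊√17⌋ = 4.
With m₀=0, d₀=1 and mₖ₊₁ = dₖaₖ − mₖ, dₖ₊₁ = (n − mₖ₊₁²)/dₖ, aₖ₊₁ = ⌊(a₀+mₖ₊₁)/dₖ₊₁⌋:
  k=1: m=4, d=1, a=8
d=1 and a=2a₀=8 at k=1, so the next step gives (m, d) = (4, 1) again — its k=1 value — and the period has length 1.

[4; 8]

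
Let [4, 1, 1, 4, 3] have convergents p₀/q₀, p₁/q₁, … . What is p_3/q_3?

Using pₖ = aₖpₖ₋₁ + pₖ₋₂, qₖ = aₖqₖ₋₁ + qₖ₋₂ (with p₋₁=1, p₋₂=0, q₋₁=0, q₋₂=1):
  k=0: a=4, p=4, q=1
  k=1: a=1, p=5, q=1
  k=2: a=1, p=9, q=2
  k=3: a=4, p=41, q=9

41/9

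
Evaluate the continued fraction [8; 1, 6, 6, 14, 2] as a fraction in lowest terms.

11173/1261

Fold from the inside: start with 2/1.
  14 + 1/2 = 29/2
  6 + 2/29 = 176/29
  6 + 29/176 = 1085/176
  1 + 176/1085 = 1261/1085
  8 + 1085/1261 = 11173/1261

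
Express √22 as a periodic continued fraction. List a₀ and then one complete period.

a₀ = ⌊√22⌋ = 4.
With m₀=0, d₀=1 and mₖ₊₁ = dₖaₖ − mₖ, dₖ₊₁ = (n − mₖ₊₁²)/dₖ, aₖ₊₁ = ⌊(a₀+mₖ₊₁)/dₖ₊₁⌋:
  k=1: m=4, d=6, a=1
  k=2: m=2, d=3, a=2
  k=3: m=4, d=2, a=4
  k=4: m=4, d=3, a=2
  k=5: m=2, d=6, a=1
  k=6: m=4, d=1, a=8
d=1 and a=2a₀=8 at k=6, so the next step gives (m, d) = (4, 6) again — its k=1 value — and the period has length 6.

[4; 1, 2, 4, 2, 1, 8]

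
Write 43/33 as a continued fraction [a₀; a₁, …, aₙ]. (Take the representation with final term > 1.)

43 = 1·33 + 10
33 = 3·10 + 3
10 = 3·3 + 1
3 = 3·1 + 0  (stop)
So 43/33 = [1; 3, 3, 3].

[1; 3, 3, 3]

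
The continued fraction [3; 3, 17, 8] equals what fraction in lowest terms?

1394/419

Using pₖ = aₖpₖ₋₁ + pₖ₋₂ and qₖ = aₖqₖ₋₁ + qₖ₋₂:
  k=0: a=3, p=3, q=1
  k=1: a=3, p=10, q=3
  k=2: a=17, p=173, q=52
  k=3: a=8, p=1394, q=419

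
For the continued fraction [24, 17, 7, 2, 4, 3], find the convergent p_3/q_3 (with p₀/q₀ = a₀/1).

6183/257

Using pₖ = aₖpₖ₋₁ + pₖ₋₂, qₖ = aₖqₖ₋₁ + qₖ₋₂ (with p₋₁=1, p₋₂=0, q₋₁=0, q₋₂=1):
  k=0: a=24, p=24, q=1
  k=1: a=17, p=409, q=17
  k=2: a=7, p=2887, q=120
  k=3: a=2, p=6183, q=257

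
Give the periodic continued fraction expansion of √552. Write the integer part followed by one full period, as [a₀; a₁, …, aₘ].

[23; 2, 46]

a₀ = ⌊√552⌋ = 23.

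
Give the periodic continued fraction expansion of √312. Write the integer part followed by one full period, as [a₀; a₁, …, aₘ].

[17; 1, 1, 1, 34]

a₀ = ⌊√312⌋ = 17.
With m₀=0, d₀=1 and mₖ₊₁ = dₖaₖ − mₖ, dₖ₊₁ = (n − mₖ₊₁²)/dₖ, aₖ₊₁ = ⌊(a₀+mₖ₊₁)/dₖ₊₁⌋:
  k=1: m=17, d=23, a=1
  k=2: m=6, d=12, a=1
  k=3: m=6, d=23, a=1
  k=4: m=17, d=1, a=34
d=1 and a=2a₀=34 at k=4, so the next step gives (m, d) = (17, 23) again — its k=1 value — and the period has length 4.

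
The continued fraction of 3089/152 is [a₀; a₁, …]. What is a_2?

9

3089 = 20·152 + 49   →  a_0 = 20
152 = 3·49 + 5   →  a_1 = 3
49 = 9·5 + 4   →  a_2 = 9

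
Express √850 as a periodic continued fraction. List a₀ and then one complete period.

a₀ = ⌊√850⌋ = 29.
With m₀=0, d₀=1 and mₖ₊₁ = dₖaₖ − mₖ, dₖ₊₁ = (n − mₖ₊₁²)/dₖ, aₖ₊₁ = ⌊(a₀+mₖ₊₁)/dₖ₊₁⌋:
  k=1: m=29, d=9, a=6
  k=2: m=25, d=25, a=2
  k=3: m=25, d=9, a=6
  k=4: m=29, d=1, a=58
d=1 and a=2a₀=58 at k=4, so the next step gives (m, d) = (29, 9) again — its k=1 value — and the period has length 4.

[29; 6, 2, 6, 58]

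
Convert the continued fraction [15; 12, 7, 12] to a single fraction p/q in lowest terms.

15565/1032

Fold from the inside: start with 12/1.
  7 + 1/12 = 85/12
  12 + 12/85 = 1032/85
  15 + 85/1032 = 15565/1032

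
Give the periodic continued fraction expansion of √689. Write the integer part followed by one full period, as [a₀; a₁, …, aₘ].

a₀ = ⌊√689⌋ = 26.
With m₀=0, d₀=1 and mₖ₊₁ = dₖaₖ − mₖ, dₖ₊₁ = (n − mₖ₊₁²)/dₖ, aₖ₊₁ = ⌊(a₀+mₖ₊₁)/dₖ₊₁⌋:
  k=1: m=26, d=13, a=4
  k=2: m=26, d=1, a=52
d=1 and a=2a₀=52 at k=2, so the next step gives (m, d) = (26, 13) again — its k=1 value — and the period has length 2.

[26; 4, 52]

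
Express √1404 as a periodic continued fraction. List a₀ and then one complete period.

[37; 2, 7, 1, 4, 1, 7, 2, 74]

a₀ = ⌊√1404⌋ = 37.
With m₀=0, d₀=1 and mₖ₊₁ = dₖaₖ − mₖ, dₖ₊₁ = (n − mₖ₊₁²)/dₖ, aₖ₊₁ = ⌊(a₀+mₖ₊₁)/dₖ₊₁⌋:
  k=1: m=37, d=35, a=2
  k=2: m=33, d=9, a=7
  k=3: m=30, d=56, a=1
  k=4: m=26, d=13, a=4
  k=5: m=26, d=56, a=1
  k=6: m=30, d=9, a=7
  k=7: m=33, d=35, a=2
  k=8: m=37, d=1, a=74
d=1 and a=2a₀=74 at k=8, so the next step gives (m, d) = (37, 35) again — its k=1 value — and the period has length 8.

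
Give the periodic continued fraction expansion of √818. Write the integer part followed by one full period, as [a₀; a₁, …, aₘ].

a₀ = ⌊√818⌋ = 28.

[28; 1, 1, 1, 1, 56]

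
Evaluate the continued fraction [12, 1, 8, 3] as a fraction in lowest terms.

361/28

Fold from the inside: start with 3/1.
  8 + 1/3 = 25/3
  1 + 3/25 = 28/25
  12 + 25/28 = 361/28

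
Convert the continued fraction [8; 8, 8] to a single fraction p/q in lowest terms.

Using pₖ = aₖpₖ₋₁ + pₖ₋₂ and qₖ = aₖqₖ₋₁ + qₖ₋₂:
  k=0: a=8, p=8, q=1
  k=1: a=8, p=65, q=8
  k=2: a=8, p=528, q=65

528/65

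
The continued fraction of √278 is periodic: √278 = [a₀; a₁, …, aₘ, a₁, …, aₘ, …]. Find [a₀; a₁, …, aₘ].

a₀ = ⌊√278⌋ = 16.

[16; 1, 2, 16, 2, 1, 32]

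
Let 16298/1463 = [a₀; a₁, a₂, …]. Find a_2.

7

16298 = 11·1463 + 205   →  a_0 = 11
1463 = 7·205 + 28   →  a_1 = 7
205 = 7·28 + 9   →  a_2 = 7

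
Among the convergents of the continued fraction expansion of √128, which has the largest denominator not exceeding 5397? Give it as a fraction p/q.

√128 = [11; 3, 5, 3, 22, …] (period length 4).
Convergents:
  p_0/q_0 = 11/1
  p_1/q_1 = 34/3
  p_2/q_2 = 181/16
  p_3/q_3 = 577/51
  p_4/q_4 = 12875/1138
  p_5/q_5 = 39202/3465
  p_6/q_6 = 208885/18463
q_5 = 3465 ≤ 5397 < 18463 = q_6, so the answer is 39202/3465.

39202/3465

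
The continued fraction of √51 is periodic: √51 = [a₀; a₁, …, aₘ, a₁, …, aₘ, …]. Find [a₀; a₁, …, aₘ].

[7; 7, 14]

a₀ = ⌊√51⌋ = 7.
With m₀=0, d₀=1 and mₖ₊₁ = dₖaₖ − mₖ, dₖ₊₁ = (n − mₖ₊₁²)/dₖ, aₖ₊₁ = ⌊(a₀+mₖ₊₁)/dₖ₊₁⌋:
  k=1: m=7, d=2, a=7
  k=2: m=7, d=1, a=14
d=1 and a=2a₀=14 at k=2, so the next step gives (m, d) = (7, 2) again — its k=1 value — and the period has length 2.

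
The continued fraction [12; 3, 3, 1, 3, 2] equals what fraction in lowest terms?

Fold from the inside: start with 2/1.
  3 + 1/2 = 7/2
  1 + 2/7 = 9/7
  3 + 7/9 = 34/9
  3 + 9/34 = 111/34
  12 + 34/111 = 1366/111

1366/111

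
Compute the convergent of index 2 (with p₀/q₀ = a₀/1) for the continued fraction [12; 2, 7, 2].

Using pₖ = aₖpₖ₋₁ + pₖ₋₂, qₖ = aₖqₖ₋₁ + qₖ₋₂ (with p₋₁=1, p₋₂=0, q₋₁=0, q₋₂=1):
  k=0: a=12, p=12, q=1
  k=1: a=2, p=25, q=2
  k=2: a=7, p=187, q=15

187/15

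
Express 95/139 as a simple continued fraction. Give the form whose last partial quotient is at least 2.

95 = 0·139 + 95
139 = 1·95 + 44
95 = 2·44 + 7
44 = 6·7 + 2
7 = 3·2 + 1
2 = 2·1 + 0  (stop)
So 95/139 = [0; 1, 2, 6, 3, 2].

[0; 1, 2, 6, 3, 2]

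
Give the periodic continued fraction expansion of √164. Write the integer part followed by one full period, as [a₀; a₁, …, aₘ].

a₀ = ⌊√164⌋ = 12.
With m₀=0, d₀=1 and mₖ₊₁ = dₖaₖ − mₖ, dₖ₊₁ = (n − mₖ₊₁²)/dₖ, aₖ₊₁ = ⌊(a₀+mₖ₊₁)/dₖ₊₁⌋:
  k=1: m=12, d=20, a=1
  k=2: m=8, d=5, a=4
  k=3: m=12, d=4, a=6
  k=4: m=12, d=5, a=4
  k=5: m=8, d=20, a=1
  k=6: m=12, d=1, a=24
d=1 and a=2a₀=24 at k=6, so the next step gives (m, d) = (12, 20) again — its k=1 value — and the period has length 6.

[12; 1, 4, 6, 4, 1, 24]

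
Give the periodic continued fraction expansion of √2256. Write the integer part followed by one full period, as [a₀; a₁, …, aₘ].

a₀ = ⌊√2256⌋ = 47.
With m₀=0, d₀=1 and mₖ₊₁ = dₖaₖ − mₖ, dₖ₊₁ = (n − mₖ₊₁²)/dₖ, aₖ₊₁ = ⌊(a₀+mₖ₊₁)/dₖ₊₁⌋:
  k=1: m=47, d=47, a=2
  k=2: m=47, d=1, a=94
d=1 and a=2a₀=94 at k=2, so the next step gives (m, d) = (47, 47) again — its k=1 value — and the period has length 2.

[47; 2, 94]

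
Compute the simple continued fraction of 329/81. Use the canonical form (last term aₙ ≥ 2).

329 = 4·81 + 5
81 = 16·5 + 1
5 = 5·1 + 0  (stop)
So 329/81 = [4; 16, 5].

[4; 16, 5]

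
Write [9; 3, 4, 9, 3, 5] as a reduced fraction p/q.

Fold from the inside: start with 5/1.
  3 + 1/5 = 16/5
  9 + 5/16 = 149/16
  4 + 16/149 = 612/149
  3 + 149/612 = 1985/612
  9 + 612/1985 = 18477/1985

18477/1985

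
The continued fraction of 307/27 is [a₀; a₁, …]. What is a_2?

307 = 11·27 + 10   →  a_0 = 11
27 = 2·10 + 7   →  a_1 = 2
10 = 1·7 + 3   →  a_2 = 1

1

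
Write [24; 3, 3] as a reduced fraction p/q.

Using pₖ = aₖpₖ₋₁ + pₖ₋₂ and qₖ = aₖqₖ₋₁ + qₖ₋₂:
  k=0: a=24, p=24, q=1
  k=1: a=3, p=73, q=3
  k=2: a=3, p=243, q=10

243/10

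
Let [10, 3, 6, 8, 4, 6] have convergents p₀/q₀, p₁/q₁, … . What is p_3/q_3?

1599/155

Using pₖ = aₖpₖ₋₁ + pₖ₋₂, qₖ = aₖqₖ₋₁ + qₖ₋₂ (with p₋₁=1, p₋₂=0, q₋₁=0, q₋₂=1):
  k=0: a=10, p=10, q=1
  k=1: a=3, p=31, q=3
  k=2: a=6, p=196, q=19
  k=3: a=8, p=1599, q=155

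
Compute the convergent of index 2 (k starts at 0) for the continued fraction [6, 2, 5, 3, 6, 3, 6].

71/11

Using pₖ = aₖpₖ₋₁ + pₖ₋₂, qₖ = aₖqₖ₋₁ + qₖ₋₂ (with p₋₁=1, p₋₂=0, q₋₁=0, q₋₂=1):
  k=0: a=6, p=6, q=1
  k=1: a=2, p=13, q=2
  k=2: a=5, p=71, q=11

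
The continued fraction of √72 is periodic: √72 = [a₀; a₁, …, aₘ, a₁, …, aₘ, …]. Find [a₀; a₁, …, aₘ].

a₀ = ⌊√72⌋ = 8.
With m₀=0, d₀=1 and mₖ₊₁ = dₖaₖ − mₖ, dₖ₊₁ = (n − mₖ₊₁²)/dₖ, aₖ₊₁ = ⌊(a₀+mₖ₊₁)/dₖ₊₁⌋:
  k=1: m=8, d=8, a=2
  k=2: m=8, d=1, a=16
d=1 and a=2a₀=16 at k=2, so the next step gives (m, d) = (8, 8) again — its k=1 value — and the period has length 2.

[8; 2, 16]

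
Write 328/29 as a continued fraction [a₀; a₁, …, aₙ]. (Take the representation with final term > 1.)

328 = 11*29 + 9
29 = 3*9 + 2
9 = 4*2 + 1
2 = 2*1 + 0  (stop)
So 328/29 = [11; 3, 4, 2].

[11; 3, 4, 2]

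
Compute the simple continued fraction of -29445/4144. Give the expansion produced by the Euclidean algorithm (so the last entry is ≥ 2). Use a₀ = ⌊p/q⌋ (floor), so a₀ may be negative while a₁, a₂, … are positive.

-29445 = -8*4144 + 3707
4144 = 1*3707 + 437
3707 = 8*437 + 211
437 = 2*211 + 15
211 = 14*15 + 1
15 = 15*1 + 0  (stop)
So -29445/4144 = [-8; 1, 8, 2, 14, 15].

[-8; 1, 8, 2, 14, 15]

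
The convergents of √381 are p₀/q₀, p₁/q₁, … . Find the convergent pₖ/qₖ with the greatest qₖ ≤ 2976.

40112/2055

√381 = [19; 1, 1, 12, 1, 1, 38, …] (period length 6).
Convergents:
  p_0/q_0 = 19/1
  p_1/q_1 = 20/1
  p_2/q_2 = 39/2
  p_3/q_3 = 488/25
  p_4/q_4 = 527/27
  p_5/q_5 = 1015/52
  p_6/q_6 = 39097/2003
  p_7/q_7 = 40112/2055
  p_8/q_8 = 79209/4058
q_7 = 2055 ≤ 2976 < 4058 = q_8, so the answer is 40112/2055.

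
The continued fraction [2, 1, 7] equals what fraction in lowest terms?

Using pₖ = aₖpₖ₋₁ + pₖ₋₂ and qₖ = aₖqₖ₋₁ + qₖ₋₂:
  k=0: a=2, p=2, q=1
  k=1: a=1, p=3, q=1
  k=2: a=7, p=23, q=8

23/8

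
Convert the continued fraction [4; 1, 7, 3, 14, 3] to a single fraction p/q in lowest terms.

5363/1099

Using pₖ = aₖpₖ₋₁ + pₖ₋₂ and qₖ = aₖqₖ₋₁ + qₖ₋₂:
  k=0: a=4, p=4, q=1
  k=1: a=1, p=5, q=1
  k=2: a=7, p=39, q=8
  k=3: a=3, p=122, q=25
  k=4: a=14, p=1747, q=358
  k=5: a=3, p=5363, q=1099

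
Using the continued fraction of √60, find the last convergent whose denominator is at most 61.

457/59

√60 = [7; 1, 2, 1, 14, …] (period length 4).
Convergents:
  p_0/q_0 = 7/1
  p_1/q_1 = 8/1
  p_2/q_2 = 23/3
  p_3/q_3 = 31/4
  p_4/q_4 = 457/59
  p_5/q_5 = 488/63
q_4 = 59 ≤ 61 < 63 = q_5, so the answer is 457/59.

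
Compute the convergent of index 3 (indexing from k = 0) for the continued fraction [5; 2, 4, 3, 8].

Using pₖ = aₖpₖ₋₁ + pₖ₋₂, qₖ = aₖqₖ₋₁ + qₖ₋₂ (with p₋₁=1, p₋₂=0, q₋₁=0, q₋₂=1):
  k=0: a=5, p=5, q=1
  k=1: a=2, p=11, q=2
  k=2: a=4, p=49, q=9
  k=3: a=3, p=158, q=29

158/29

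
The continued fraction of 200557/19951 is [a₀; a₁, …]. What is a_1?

200557 = 10·19951 + 1047   →  a_0 = 10
19951 = 19·1047 + 58   →  a_1 = 19

19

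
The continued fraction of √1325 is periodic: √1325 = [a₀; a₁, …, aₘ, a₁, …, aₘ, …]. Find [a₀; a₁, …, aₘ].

[36; 2, 2, 72]

a₀ = ⌊√1325⌋ = 36.
With m₀=0, d₀=1 and mₖ₊₁ = dₖaₖ − mₖ, dₖ₊₁ = (n − mₖ₊₁²)/dₖ, aₖ₊₁ = ⌊(a₀+mₖ₊₁)/dₖ₊₁⌋:
  k=1: m=36, d=29, a=2
  k=2: m=22, d=29, a=2
  k=3: m=36, d=1, a=72
d=1 and a=2a₀=72 at k=3, so the next step gives (m, d) = (36, 29) again — its k=1 value — and the period has length 3.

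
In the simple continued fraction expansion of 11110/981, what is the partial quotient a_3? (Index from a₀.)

11110 = 11·981 + 319   →  a_0 = 11
981 = 3·319 + 24   →  a_1 = 3
319 = 13·24 + 7   →  a_2 = 13
24 = 3·7 + 3   →  a_3 = 3

3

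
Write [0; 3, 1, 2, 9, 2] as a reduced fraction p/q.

59/217

Fold from the inside: start with 2/1.
  9 + 1/2 = 19/2
  2 + 2/19 = 40/19
  1 + 19/40 = 59/40
  3 + 40/59 = 217/59
  0 + 59/217 = 59/217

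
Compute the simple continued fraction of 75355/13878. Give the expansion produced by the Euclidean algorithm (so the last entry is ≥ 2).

75355 = 5·13878 + 5965
13878 = 2·5965 + 1948
5965 = 3·1948 + 121
1948 = 16·121 + 12
121 = 10·12 + 1
12 = 12·1 + 0  (stop)
So 75355/13878 = [5; 2, 3, 16, 10, 12].

[5; 2, 3, 16, 10, 12]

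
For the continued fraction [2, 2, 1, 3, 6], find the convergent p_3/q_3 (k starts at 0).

26/11

Using pₖ = aₖpₖ₋₁ + pₖ₋₂, qₖ = aₖqₖ₋₁ + qₖ₋₂ (with p₋₁=1, p₋₂=0, q₋₁=0, q₋₂=1):
  k=0: a=2, p=2, q=1
  k=1: a=2, p=5, q=2
  k=2: a=1, p=7, q=3
  k=3: a=3, p=26, q=11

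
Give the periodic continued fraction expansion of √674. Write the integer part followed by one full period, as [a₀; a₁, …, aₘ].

[25; 1, 24, 1, 50]

a₀ = ⌊√674⌋ = 25.
With m₀=0, d₀=1 and mₖ₊₁ = dₖaₖ − mₖ, dₖ₊₁ = (n − mₖ₊₁²)/dₖ, aₖ₊₁ = ⌊(a₀+mₖ₊₁)/dₖ₊₁⌋:
  k=1: m=25, d=49, a=1
  k=2: m=24, d=2, a=24
  k=3: m=24, d=49, a=1
  k=4: m=25, d=1, a=50
d=1 and a=2a₀=50 at k=4, so the next step gives (m, d) = (25, 49) again — its k=1 value — and the period has length 4.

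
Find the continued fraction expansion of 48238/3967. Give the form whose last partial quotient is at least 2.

[12; 6, 3, 1, 8, 18]

48238 = 12*3967 + 634
3967 = 6*634 + 163
634 = 3*163 + 145
163 = 1*145 + 18
145 = 8*18 + 1
18 = 18*1 + 0  (stop)
So 48238/3967 = [12; 6, 3, 1, 8, 18].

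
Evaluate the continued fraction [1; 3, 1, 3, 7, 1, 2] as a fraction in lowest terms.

452/357

Fold from the inside: start with 2/1.
  1 + 1/2 = 3/2
  7 + 2/3 = 23/3
  3 + 3/23 = 72/23
  1 + 23/72 = 95/72
  3 + 72/95 = 357/95
  1 + 95/357 = 452/357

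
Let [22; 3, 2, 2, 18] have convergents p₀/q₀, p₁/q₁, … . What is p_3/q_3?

379/17

Using pₖ = aₖpₖ₋₁ + pₖ₋₂, qₖ = aₖqₖ₋₁ + qₖ₋₂ (with p₋₁=1, p₋₂=0, q₋₁=0, q₋₂=1):
  k=0: a=22, p=22, q=1
  k=1: a=3, p=67, q=3
  k=2: a=2, p=156, q=7
  k=3: a=2, p=379, q=17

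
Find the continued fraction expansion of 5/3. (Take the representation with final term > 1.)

5 = 1*3 + 2
3 = 1*2 + 1
2 = 2*1 + 0  (stop)
So 5/3 = [1; 1, 2].

[1; 1, 2]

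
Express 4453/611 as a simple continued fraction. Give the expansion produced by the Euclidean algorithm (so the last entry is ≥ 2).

4453 = 7·611 + 176
611 = 3·176 + 83
176 = 2·83 + 10
83 = 8·10 + 3
10 = 3·3 + 1
3 = 3·1 + 0  (stop)
So 4453/611 = [7; 3, 2, 8, 3, 3].

[7; 3, 2, 8, 3, 3]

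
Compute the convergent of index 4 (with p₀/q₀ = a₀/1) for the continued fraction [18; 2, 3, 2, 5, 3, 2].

1604/87

Using pₖ = aₖpₖ₋₁ + pₖ₋₂, qₖ = aₖqₖ₋₁ + qₖ₋₂ (with p₋₁=1, p₋₂=0, q₋₁=0, q₋₂=1):
  k=0: a=18, p=18, q=1
  k=1: a=2, p=37, q=2
  k=2: a=3, p=129, q=7
  k=3: a=2, p=295, q=16
  k=4: a=5, p=1604, q=87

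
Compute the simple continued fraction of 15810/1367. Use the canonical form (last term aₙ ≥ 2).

[11; 1, 1, 3, 3, 7, 8]

15810 = 11×1367 + 773
1367 = 1×773 + 594
773 = 1×594 + 179
594 = 3×179 + 57
179 = 3×57 + 8
57 = 7×8 + 1
8 = 8×1 + 0  (stop)
So 15810/1367 = [11; 1, 1, 3, 3, 7, 8].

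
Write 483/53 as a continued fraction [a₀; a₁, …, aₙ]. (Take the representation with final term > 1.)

[9; 8, 1, 5]

483 = 9·53 + 6
53 = 8·6 + 5
6 = 1·5 + 1
5 = 5·1 + 0  (stop)
So 483/53 = [9; 8, 1, 5].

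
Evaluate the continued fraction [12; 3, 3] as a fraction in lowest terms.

123/10

Using pₖ = aₖpₖ₋₁ + pₖ₋₂ and qₖ = aₖqₖ₋₁ + qₖ₋₂:
  k=0: a=12, p=12, q=1
  k=1: a=3, p=37, q=3
  k=2: a=3, p=123, q=10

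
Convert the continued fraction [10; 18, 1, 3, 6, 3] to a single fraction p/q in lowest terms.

Fold from the inside: start with 3/1.
  6 + 1/3 = 19/3
  3 + 3/19 = 60/19
  1 + 19/60 = 79/60
  18 + 60/79 = 1482/79
  10 + 79/1482 = 14899/1482

14899/1482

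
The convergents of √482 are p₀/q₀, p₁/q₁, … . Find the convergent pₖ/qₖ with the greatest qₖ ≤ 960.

√482 = [21; 1, 20, 1, 42, …] (period length 4).
Convergents:
  p_0/q_0 = 21/1
  p_1/q_1 = 22/1
  p_2/q_2 = 461/21
  p_3/q_3 = 483/22
  p_4/q_4 = 20747/945
  p_5/q_5 = 21230/967
q_4 = 945 ≤ 960 < 967 = q_5, so the answer is 20747/945.

20747/945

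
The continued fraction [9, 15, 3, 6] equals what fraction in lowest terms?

Using pₖ = aₖpₖ₋₁ + pₖ₋₂ and qₖ = aₖqₖ₋₁ + qₖ₋₂:
  k=0: a=9, p=9, q=1
  k=1: a=15, p=136, q=15
  k=2: a=3, p=417, q=46
  k=3: a=6, p=2638, q=291

2638/291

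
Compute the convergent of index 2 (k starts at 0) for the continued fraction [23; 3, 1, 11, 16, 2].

Using pₖ = aₖpₖ₋₁ + pₖ₋₂, qₖ = aₖqₖ₋₁ + qₖ₋₂ (with p₋₁=1, p₋₂=0, q₋₁=0, q₋₂=1):
  k=0: a=23, p=23, q=1
  k=1: a=3, p=70, q=3
  k=2: a=1, p=93, q=4

93/4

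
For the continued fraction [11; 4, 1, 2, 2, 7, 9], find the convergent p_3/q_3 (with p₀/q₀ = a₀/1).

157/14

Using pₖ = aₖpₖ₋₁ + pₖ₋₂, qₖ = aₖqₖ₋₁ + qₖ₋₂ (with p₋₁=1, p₋₂=0, q₋₁=0, q₋₂=1):
  k=0: a=11, p=11, q=1
  k=1: a=4, p=45, q=4
  k=2: a=1, p=56, q=5
  k=3: a=2, p=157, q=14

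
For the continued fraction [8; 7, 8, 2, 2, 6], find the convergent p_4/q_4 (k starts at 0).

2434/299

Using pₖ = aₖpₖ₋₁ + pₖ₋₂, qₖ = aₖqₖ₋₁ + qₖ₋₂ (with p₋₁=1, p₋₂=0, q₋₁=0, q₋₂=1):
  k=0: a=8, p=8, q=1
  k=1: a=7, p=57, q=7
  k=2: a=8, p=464, q=57
  k=3: a=2, p=985, q=121
  k=4: a=2, p=2434, q=299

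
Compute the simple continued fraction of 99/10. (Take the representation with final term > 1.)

99 = 9*10 + 9
10 = 1*9 + 1
9 = 9*1 + 0  (stop)
So 99/10 = [9; 1, 9].

[9; 1, 9]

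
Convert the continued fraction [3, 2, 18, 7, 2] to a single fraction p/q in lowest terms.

Using pₖ = aₖpₖ₋₁ + pₖ₋₂ and qₖ = aₖqₖ₋₁ + qₖ₋₂:
  k=0: a=3, p=3, q=1
  k=1: a=2, p=7, q=2
  k=2: a=18, p=129, q=37
  k=3: a=7, p=910, q=261
  k=4: a=2, p=1949, q=559

1949/559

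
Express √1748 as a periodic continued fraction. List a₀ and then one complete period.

a₀ = ⌊√1748⌋ = 41.

[41; 1, 4, 4, 4, 1, 82]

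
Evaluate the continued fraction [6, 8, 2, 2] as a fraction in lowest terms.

Using pₖ = aₖpₖ₋₁ + pₖ₋₂ and qₖ = aₖqₖ₋₁ + qₖ₋₂:
  k=0: a=6, p=6, q=1
  k=1: a=8, p=49, q=8
  k=2: a=2, p=104, q=17
  k=3: a=2, p=257, q=42

257/42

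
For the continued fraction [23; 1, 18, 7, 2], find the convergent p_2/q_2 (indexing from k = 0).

Using pₖ = aₖpₖ₋₁ + pₖ₋₂, qₖ = aₖqₖ₋₁ + qₖ₋₂ (with p₋₁=1, p₋₂=0, q₋₁=0, q₋₂=1):
  k=0: a=23, p=23, q=1
  k=1: a=1, p=24, q=1
  k=2: a=18, p=455, q=19

455/19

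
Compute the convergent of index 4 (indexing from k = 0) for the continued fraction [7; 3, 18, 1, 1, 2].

Using pₖ = aₖpₖ₋₁ + pₖ₋₂, qₖ = aₖqₖ₋₁ + qₖ₋₂ (with p₋₁=1, p₋₂=0, q₋₁=0, q₋₂=1):
  k=0: a=7, p=7, q=1
  k=1: a=3, p=22, q=3
  k=2: a=18, p=403, q=55
  k=3: a=1, p=425, q=58
  k=4: a=1, p=828, q=113

828/113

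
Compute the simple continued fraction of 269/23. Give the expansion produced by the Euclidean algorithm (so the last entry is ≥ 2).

[11; 1, 2, 3, 2]

269 = 11*23 + 16
23 = 1*16 + 7
16 = 2*7 + 2
7 = 3*2 + 1
2 = 2*1 + 0  (stop)
So 269/23 = [11; 1, 2, 3, 2].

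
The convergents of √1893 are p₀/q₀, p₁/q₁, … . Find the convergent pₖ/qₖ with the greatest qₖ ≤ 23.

√1893 = [43; 1, 1, 28, 1, 1, 86, …] (period length 6).
Convergents:
  p_0/q_0 = 43/1
  p_1/q_1 = 44/1
  p_2/q_2 = 87/2
  p_3/q_3 = 2480/57
q_2 = 2 ≤ 23 < 57 = q_3, so the answer is 87/2.

87/2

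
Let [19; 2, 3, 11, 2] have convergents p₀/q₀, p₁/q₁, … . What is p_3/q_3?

Using pₖ = aₖpₖ₋₁ + pₖ₋₂, qₖ = aₖqₖ₋₁ + qₖ₋₂ (with p₋₁=1, p₋₂=0, q₋₁=0, q₋₂=1):
  k=0: a=19, p=19, q=1
  k=1: a=2, p=39, q=2
  k=2: a=3, p=136, q=7
  k=3: a=11, p=1535, q=79

1535/79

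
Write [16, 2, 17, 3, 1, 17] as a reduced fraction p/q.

41561/2521

Using pₖ = aₖpₖ₋₁ + pₖ₋₂ and qₖ = aₖqₖ₋₁ + qₖ₋₂:
  k=0: a=16, p=16, q=1
  k=1: a=2, p=33, q=2
  k=2: a=17, p=577, q=35
  k=3: a=3, p=1764, q=107
  k=4: a=1, p=2341, q=142
  k=5: a=17, p=41561, q=2521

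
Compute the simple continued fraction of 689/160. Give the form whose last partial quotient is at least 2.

689 = 4*160 + 49
160 = 3*49 + 13
49 = 3*13 + 10
13 = 1*10 + 3
10 = 3*3 + 1
3 = 3*1 + 0  (stop)
So 689/160 = [4; 3, 3, 1, 3, 3].

[4; 3, 3, 1, 3, 3]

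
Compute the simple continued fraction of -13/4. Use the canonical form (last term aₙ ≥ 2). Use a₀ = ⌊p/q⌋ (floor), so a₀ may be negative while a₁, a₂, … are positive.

-13 = -4·4 + 3
4 = 1·3 + 1
3 = 3·1 + 0  (stop)
So -13/4 = [-4; 1, 3].

[-4; 1, 3]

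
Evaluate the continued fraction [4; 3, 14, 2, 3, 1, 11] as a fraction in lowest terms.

Fold from the inside: start with 11/1.
  1 + 1/11 = 12/11
  3 + 11/12 = 47/12
  2 + 12/47 = 106/47
  14 + 47/106 = 1531/106
  3 + 106/1531 = 4699/1531
  4 + 1531/4699 = 20327/4699

20327/4699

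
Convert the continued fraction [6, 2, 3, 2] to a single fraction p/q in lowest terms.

Fold from the inside: start with 2/1.
  3 + 1/2 = 7/2
  2 + 2/7 = 16/7
  6 + 7/16 = 103/16

103/16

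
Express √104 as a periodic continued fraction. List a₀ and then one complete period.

a₀ = ⌊√104⌋ = 10.
With m₀=0, d₀=1 and mₖ₊₁ = dₖaₖ − mₖ, dₖ₊₁ = (n − mₖ₊₁²)/dₖ, aₖ₊₁ = ⌊(a₀+mₖ₊₁)/dₖ₊₁⌋:
  k=1: m=10, d=4, a=5
  k=2: m=10, d=1, a=20
d=1 and a=2a₀=20 at k=2, so the next step gives (m, d) = (10, 4) again — its k=1 value — and the period has length 2.

[10; 5, 20]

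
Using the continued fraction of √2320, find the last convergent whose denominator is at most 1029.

27792/577

√2320 = [48; 6, 96, …] (period length 2).
Convergents:
  p_0/q_0 = 48/1
  p_1/q_1 = 289/6
  p_2/q_2 = 27792/577
  p_3/q_3 = 167041/3468
q_2 = 577 ≤ 1029 < 3468 = q_3, so the answer is 27792/577.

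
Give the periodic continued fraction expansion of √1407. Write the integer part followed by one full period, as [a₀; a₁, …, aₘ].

a₀ = ⌊√1407⌋ = 37.
With m₀=0, d₀=1 and mₖ₊₁ = dₖaₖ − mₖ, dₖ₊₁ = (n − mₖ₊₁²)/dₖ, aₖ₊₁ = ⌊(a₀+mₖ₊₁)/dₖ₊₁⌋:
  k=1: m=37, d=38, a=1
  k=2: m=1, d=37, a=1
  k=3: m=36, d=3, a=24
  k=4: m=36, d=37, a=1
  k=5: m=1, d=38, a=1
  k=6: m=37, d=1, a=74
d=1 and a=2a₀=74 at k=6, so the next step gives (m, d) = (37, 38) again — its k=1 value — and the period has length 6.

[37; 1, 1, 24, 1, 1, 74]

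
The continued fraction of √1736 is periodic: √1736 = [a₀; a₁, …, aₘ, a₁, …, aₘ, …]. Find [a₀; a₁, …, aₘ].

a₀ = ⌊√1736⌋ = 41.
With m₀=0, d₀=1 and mₖ₊₁ = dₖaₖ − mₖ, dₖ₊₁ = (n − mₖ₊₁²)/dₖ, aₖ₊₁ = ⌊(a₀+mₖ₊₁)/dₖ₊₁⌋:
  k=1: m=41, d=55, a=1
  k=2: m=14, d=28, a=1
  k=3: m=14, d=55, a=1
  k=4: m=41, d=1, a=82
d=1 and a=2a₀=82 at k=4, so the next step gives (m, d) = (41, 55) again — its k=1 value — and the period has length 4.

[41; 1, 1, 1, 82]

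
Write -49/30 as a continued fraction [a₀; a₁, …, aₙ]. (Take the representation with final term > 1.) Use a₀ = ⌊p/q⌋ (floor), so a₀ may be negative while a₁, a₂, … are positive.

[-2; 2, 1, 2, 1, 2]

-49 = -2*30 + 11
30 = 2*11 + 8
11 = 1*8 + 3
8 = 2*3 + 2
3 = 1*2 + 1
2 = 2*1 + 0  (stop)
So -49/30 = [-2; 2, 1, 2, 1, 2].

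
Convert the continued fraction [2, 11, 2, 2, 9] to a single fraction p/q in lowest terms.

1119/536

Using pₖ = aₖpₖ₋₁ + pₖ₋₂ and qₖ = aₖqₖ₋₁ + qₖ₋₂:
  k=0: a=2, p=2, q=1
  k=1: a=11, p=23, q=11
  k=2: a=2, p=48, q=23
  k=3: a=2, p=119, q=57
  k=4: a=9, p=1119, q=536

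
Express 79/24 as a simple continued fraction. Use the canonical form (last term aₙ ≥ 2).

79 = 3*24 + 7
24 = 3*7 + 3
7 = 2*3 + 1
3 = 3*1 + 0  (stop)
So 79/24 = [3; 3, 2, 3].

[3; 3, 2, 3]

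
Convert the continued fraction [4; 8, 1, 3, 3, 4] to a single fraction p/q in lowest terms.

2020/491

Using pₖ = aₖpₖ₋₁ + pₖ₋₂ and qₖ = aₖqₖ₋₁ + qₖ₋₂:
  k=0: a=4, p=4, q=1
  k=1: a=8, p=33, q=8
  k=2: a=1, p=37, q=9
  k=3: a=3, p=144, q=35
  k=4: a=3, p=469, q=114
  k=5: a=4, p=2020, q=491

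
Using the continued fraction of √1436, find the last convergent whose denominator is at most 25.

√1436 = [37; 1, 8, 2, 18, 2, 8, 1, 74, …] (period length 8).
Convergents:
  p_0/q_0 = 37/1
  p_1/q_1 = 38/1
  p_2/q_2 = 341/9
  p_3/q_3 = 720/19
  p_4/q_4 = 13301/351
q_3 = 19 ≤ 25 < 351 = q_4, so the answer is 720/19.

720/19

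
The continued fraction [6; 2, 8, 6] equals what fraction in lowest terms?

673/104

Using pₖ = aₖpₖ₋₁ + pₖ₋₂ and qₖ = aₖqₖ₋₁ + qₖ₋₂:
  k=0: a=6, p=6, q=1
  k=1: a=2, p=13, q=2
  k=2: a=8, p=110, q=17
  k=3: a=6, p=673, q=104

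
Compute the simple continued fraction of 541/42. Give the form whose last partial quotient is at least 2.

[12; 1, 7, 2, 2]

541 = 12×42 + 37
42 = 1×37 + 5
37 = 7×5 + 2
5 = 2×2 + 1
2 = 2×1 + 0  (stop)
So 541/42 = [12; 1, 7, 2, 2].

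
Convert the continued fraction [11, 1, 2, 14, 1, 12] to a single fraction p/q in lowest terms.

Using pₖ = aₖpₖ₋₁ + pₖ₋₂ and qₖ = aₖqₖ₋₁ + qₖ₋₂:
  k=0: a=11, p=11, q=1
  k=1: a=1, p=12, q=1
  k=2: a=2, p=35, q=3
  k=3: a=14, p=502, q=43
  k=4: a=1, p=537, q=46
  k=5: a=12, p=6946, q=595

6946/595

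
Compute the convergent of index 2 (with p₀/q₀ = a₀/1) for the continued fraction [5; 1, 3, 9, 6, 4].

Using pₖ = aₖpₖ₋₁ + pₖ₋₂, qₖ = aₖqₖ₋₁ + qₖ₋₂ (with p₋₁=1, p₋₂=0, q₋₁=0, q₋₂=1):
  k=0: a=5, p=5, q=1
  k=1: a=1, p=6, q=1
  k=2: a=3, p=23, q=4

23/4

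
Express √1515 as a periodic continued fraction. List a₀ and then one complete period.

a₀ = ⌊√1515⌋ = 38.

[38; 1, 11, 1, 76]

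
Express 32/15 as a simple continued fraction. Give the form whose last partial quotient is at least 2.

32 = 2*15 + 2
15 = 7*2 + 1
2 = 2*1 + 0  (stop)
So 32/15 = [2; 7, 2].

[2; 7, 2]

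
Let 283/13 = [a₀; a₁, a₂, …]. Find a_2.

283 = 21·13 + 10   →  a_0 = 21
13 = 1·10 + 3   →  a_1 = 1
10 = 3·3 + 1   →  a_2 = 3

3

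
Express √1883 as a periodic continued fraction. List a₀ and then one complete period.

[43; 2, 1, 1, 5, 1, 1, 2, 86]

a₀ = ⌊√1883⌋ = 43.
With m₀=0, d₀=1 and mₖ₊₁ = dₖaₖ − mₖ, dₖ₊₁ = (n − mₖ₊₁²)/dₖ, aₖ₊₁ = ⌊(a₀+mₖ₊₁)/dₖ₊₁⌋:
  k=1: m=43, d=34, a=2
  k=2: m=25, d=37, a=1
  k=3: m=12, d=47, a=1
  k=4: m=35, d=14, a=5
  k=5: m=35, d=47, a=1
  k=6: m=12, d=37, a=1
  k=7: m=25, d=34, a=2
  k=8: m=43, d=1, a=86
d=1 and a=2a₀=86 at k=8, so the next step gives (m, d) = (43, 34) again — its k=1 value — and the period has length 8.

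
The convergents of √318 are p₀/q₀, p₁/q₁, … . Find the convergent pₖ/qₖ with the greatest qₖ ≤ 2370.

22897/1284

√318 = [17; 1, 4, 1, 34, …] (period length 4).
Convergents:
  p_0/q_0 = 17/1
  p_1/q_1 = 18/1
  p_2/q_2 = 89/5
  p_3/q_3 = 107/6
  p_4/q_4 = 3727/209
  p_5/q_5 = 3834/215
  p_6/q_6 = 19063/1069
  p_7/q_7 = 22897/1284
  p_8/q_8 = 797561/44725
q_7 = 1284 ≤ 2370 < 44725 = q_8, so the answer is 22897/1284.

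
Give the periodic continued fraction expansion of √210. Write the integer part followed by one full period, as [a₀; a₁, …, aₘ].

[14; 2, 28]

a₀ = ⌊√210⌋ = 14.
With m₀=0, d₀=1 and mₖ₊₁ = dₖaₖ − mₖ, dₖ₊₁ = (n − mₖ₊₁²)/dₖ, aₖ₊₁ = ⌊(a₀+mₖ₊₁)/dₖ₊₁⌋:
  k=1: m=14, d=14, a=2
  k=2: m=14, d=1, a=28
d=1 and a=2a₀=28 at k=2, so the next step gives (m, d) = (14, 14) again — its k=1 value — and the period has length 2.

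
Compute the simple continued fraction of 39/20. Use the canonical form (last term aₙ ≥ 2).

39 = 1·20 + 19
20 = 1·19 + 1
19 = 19·1 + 0  (stop)
So 39/20 = [1; 1, 19].

[1; 1, 19]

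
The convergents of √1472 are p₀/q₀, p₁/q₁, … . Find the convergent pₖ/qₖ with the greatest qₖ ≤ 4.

√1472 = [38; 2, 1, 2, 1, 2, 76, …] (period length 6).
Convergents:
  p_0/q_0 = 38/1
  p_1/q_1 = 77/2
  p_2/q_2 = 115/3
  p_3/q_3 = 307/8
q_2 = 3 ≤ 4 < 8 = q_3, so the answer is 115/3.

115/3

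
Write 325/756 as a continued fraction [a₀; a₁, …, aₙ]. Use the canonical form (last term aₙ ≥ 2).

[0; 2, 3, 15, 7]

325 = 0×756 + 325
756 = 2×325 + 106
325 = 3×106 + 7
106 = 15×7 + 1
7 = 7×1 + 0  (stop)
So 325/756 = [0; 2, 3, 15, 7].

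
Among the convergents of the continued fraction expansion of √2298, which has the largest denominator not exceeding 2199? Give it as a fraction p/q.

73584/1535

√2298 = [47; 1, 14, 1, 94, …] (period length 4).
Convergents:
  p_0/q_0 = 47/1
  p_1/q_1 = 48/1
  p_2/q_2 = 719/15
  p_3/q_3 = 767/16
  p_4/q_4 = 72817/1519
  p_5/q_5 = 73584/1535
  p_6/q_6 = 1102993/23009
q_5 = 1535 ≤ 2199 < 23009 = q_6, so the answer is 73584/1535.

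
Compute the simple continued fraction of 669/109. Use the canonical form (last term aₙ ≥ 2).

[6; 7, 3, 1, 3]

669 = 6×109 + 15
109 = 7×15 + 4
15 = 3×4 + 3
4 = 1×3 + 1
3 = 3×1 + 0  (stop)
So 669/109 = [6; 7, 3, 1, 3].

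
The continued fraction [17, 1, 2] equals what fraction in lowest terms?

53/3

Fold from the inside: start with 2/1.
  1 + 1/2 = 3/2
  17 + 2/3 = 53/3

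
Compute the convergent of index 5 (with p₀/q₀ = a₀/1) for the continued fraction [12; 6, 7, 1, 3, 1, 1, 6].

2907/239

Using pₖ = aₖpₖ₋₁ + pₖ₋₂, qₖ = aₖqₖ₋₁ + qₖ₋₂ (with p₋₁=1, p₋₂=0, q₋₁=0, q₋₂=1):
  k=0: a=12, p=12, q=1
  k=1: a=6, p=73, q=6
  k=2: a=7, p=523, q=43
  k=3: a=1, p=596, q=49
  k=4: a=3, p=2311, q=190
  k=5: a=1, p=2907, q=239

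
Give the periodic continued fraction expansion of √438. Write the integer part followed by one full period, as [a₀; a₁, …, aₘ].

a₀ = ⌊√438⌋ = 20.
With m₀=0, d₀=1 and mₖ₊₁ = dₖaₖ − mₖ, dₖ₊₁ = (n − mₖ₊₁²)/dₖ, aₖ₊₁ = ⌊(a₀+mₖ₊₁)/dₖ₊₁⌋:
  k=1: m=20, d=38, a=1
  k=2: m=18, d=3, a=12
  k=3: m=18, d=38, a=1
  k=4: m=20, d=1, a=40
d=1 and a=2a₀=40 at k=4, so the next step gives (m, d) = (20, 38) again — its k=1 value — and the period has length 4.

[20; 1, 12, 1, 40]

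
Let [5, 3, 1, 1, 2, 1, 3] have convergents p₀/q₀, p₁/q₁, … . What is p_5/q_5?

132/25

Using pₖ = aₖpₖ₋₁ + pₖ₋₂, qₖ = aₖqₖ₋₁ + qₖ₋₂ (with p₋₁=1, p₋₂=0, q₋₁=0, q₋₂=1):
  k=0: a=5, p=5, q=1
  k=1: a=3, p=16, q=3
  k=2: a=1, p=21, q=4
  k=3: a=1, p=37, q=7
  k=4: a=2, p=95, q=18
  k=5: a=1, p=132, q=25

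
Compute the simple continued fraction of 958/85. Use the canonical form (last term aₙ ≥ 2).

[11; 3, 1, 2, 3, 2]

958 = 11·85 + 23
85 = 3·23 + 16
23 = 1·16 + 7
16 = 2·7 + 2
7 = 3·2 + 1
2 = 2·1 + 0  (stop)
So 958/85 = [11; 3, 1, 2, 3, 2].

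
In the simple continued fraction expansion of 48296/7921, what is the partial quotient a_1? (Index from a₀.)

48296 = 6·7921 + 770   →  a_0 = 6
7921 = 10·770 + 221   →  a_1 = 10

10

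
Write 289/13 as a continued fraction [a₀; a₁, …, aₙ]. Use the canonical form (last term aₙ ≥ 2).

289 = 22×13 + 3
13 = 4×3 + 1
3 = 3×1 + 0  (stop)
So 289/13 = [22; 4, 3].

[22; 4, 3]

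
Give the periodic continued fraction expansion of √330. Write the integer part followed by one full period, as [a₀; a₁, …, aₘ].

a₀ = ⌊√330⌋ = 18.
With m₀=0, d₀=1 and mₖ₊₁ = dₖaₖ − mₖ, dₖ₊₁ = (n − mₖ₊₁²)/dₖ, aₖ₊₁ = ⌊(a₀+mₖ₊₁)/dₖ₊₁⌋:
  k=1: m=18, d=6, a=6
  k=2: m=18, d=1, a=36
d=1 and a=2a₀=36 at k=2, so the next step gives (m, d) = (18, 6) again — its k=1 value — and the period has length 2.

[18; 6, 36]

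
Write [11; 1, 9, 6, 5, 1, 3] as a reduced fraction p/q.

17174/1443

Fold from the inside: start with 3/1.
  1 + 1/3 = 4/3
  5 + 3/4 = 23/4
  6 + 4/23 = 142/23
  9 + 23/142 = 1301/142
  1 + 142/1301 = 1443/1301
  11 + 1301/1443 = 17174/1443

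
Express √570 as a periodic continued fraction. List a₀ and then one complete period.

[23; 1, 6, 1, 46]

a₀ = ⌊√570⌋ = 23.
With m₀=0, d₀=1 and mₖ₊₁ = dₖaₖ − mₖ, dₖ₊₁ = (n − mₖ₊₁²)/dₖ, aₖ₊₁ = ⌊(a₀+mₖ₊₁)/dₖ₊₁⌋:
  k=1: m=23, d=41, a=1
  k=2: m=18, d=6, a=6
  k=3: m=18, d=41, a=1
  k=4: m=23, d=1, a=46
d=1 and a=2a₀=46 at k=4, so the next step gives (m, d) = (23, 41) again — its k=1 value — and the period has length 4.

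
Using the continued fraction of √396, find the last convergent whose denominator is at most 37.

√396 = [19; 1, 8, 1, 38, …] (period length 4).
Convergents:
  p_0/q_0 = 19/1
  p_1/q_1 = 20/1
  p_2/q_2 = 179/9
  p_3/q_3 = 199/10
  p_4/q_4 = 7741/389
q_3 = 10 ≤ 37 < 389 = q_4, so the answer is 199/10.

199/10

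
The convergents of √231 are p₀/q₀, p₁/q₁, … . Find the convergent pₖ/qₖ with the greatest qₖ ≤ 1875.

√231 = [15; 5, 30, …] (period length 2).
Convergents:
  p_0/q_0 = 15/1
  p_1/q_1 = 76/5
  p_2/q_2 = 2295/151
  p_3/q_3 = 11551/760
  p_4/q_4 = 348825/22951
q_3 = 760 ≤ 1875 < 22951 = q_4, so the answer is 11551/760.

11551/760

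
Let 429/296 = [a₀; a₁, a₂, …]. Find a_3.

429 = 1·296 + 133   →  a_0 = 1
296 = 2·133 + 30   →  a_1 = 2
133 = 4·30 + 13   →  a_2 = 4
30 = 2·13 + 4   →  a_3 = 2

2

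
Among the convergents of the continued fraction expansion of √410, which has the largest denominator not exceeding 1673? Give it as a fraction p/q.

√410 = [20; 4, 40, …] (period length 2).
Convergents:
  p_0/q_0 = 20/1
  p_1/q_1 = 81/4
  p_2/q_2 = 3260/161
  p_3/q_3 = 13121/648
  p_4/q_4 = 528100/26081
q_3 = 648 ≤ 1673 < 26081 = q_4, so the answer is 13121/648.

13121/648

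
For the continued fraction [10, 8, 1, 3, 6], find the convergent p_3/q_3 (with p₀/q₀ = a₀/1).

Using pₖ = aₖpₖ₋₁ + pₖ₋₂, qₖ = aₖqₖ₋₁ + qₖ₋₂ (with p₋₁=1, p₋₂=0, q₋₁=0, q₋₂=1):
  k=0: a=10, p=10, q=1
  k=1: a=8, p=81, q=8
  k=2: a=1, p=91, q=9
  k=3: a=3, p=354, q=35

354/35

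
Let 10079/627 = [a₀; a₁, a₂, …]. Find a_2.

10079 = 16·627 + 47   →  a_0 = 16
627 = 13·47 + 16   →  a_1 = 13
47 = 2·16 + 15   →  a_2 = 2

2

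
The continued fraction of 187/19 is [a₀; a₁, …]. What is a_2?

187 = 9·19 + 16   →  a_0 = 9
19 = 1·16 + 3   →  a_1 = 1
16 = 5·3 + 1   →  a_2 = 5

5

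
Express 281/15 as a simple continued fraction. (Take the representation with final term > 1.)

281 = 18×15 + 11
15 = 1×11 + 4
11 = 2×4 + 3
4 = 1×3 + 1
3 = 3×1 + 0  (stop)
So 281/15 = [18; 1, 2, 1, 3].

[18; 1, 2, 1, 3]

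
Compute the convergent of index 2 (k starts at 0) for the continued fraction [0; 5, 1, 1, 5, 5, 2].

1/6

Using pₖ = aₖpₖ₋₁ + pₖ₋₂, qₖ = aₖqₖ₋₁ + qₖ₋₂ (with p₋₁=1, p₋₂=0, q₋₁=0, q₋₂=1):
  k=0: a=0, p=0, q=1
  k=1: a=5, p=1, q=5
  k=2: a=1, p=1, q=6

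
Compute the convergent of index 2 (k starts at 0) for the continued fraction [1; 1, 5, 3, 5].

11/6

Using pₖ = aₖpₖ₋₁ + pₖ₋₂, qₖ = aₖqₖ₋₁ + qₖ₋₂ (with p₋₁=1, p₋₂=0, q₋₁=0, q₋₂=1):
  k=0: a=1, p=1, q=1
  k=1: a=1, p=2, q=1
  k=2: a=5, p=11, q=6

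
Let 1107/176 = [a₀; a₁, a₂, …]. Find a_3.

4

1107 = 6·176 + 51   →  a_0 = 6
176 = 3·51 + 23   →  a_1 = 3
51 = 2·23 + 5   →  a_2 = 2
23 = 4·5 + 3   →  a_3 = 4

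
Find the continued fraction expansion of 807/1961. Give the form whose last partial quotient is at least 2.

[0; 2, 2, 3, 14, 8]

807 = 0·1961 + 807
1961 = 2·807 + 347
807 = 2·347 + 113
347 = 3·113 + 8
113 = 14·8 + 1
8 = 8·1 + 0  (stop)
So 807/1961 = [0; 2, 2, 3, 14, 8].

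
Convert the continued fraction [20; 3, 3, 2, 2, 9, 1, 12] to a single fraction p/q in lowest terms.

152744/7523

Using pₖ = aₖpₖ₋₁ + pₖ₋₂ and qₖ = aₖqₖ₋₁ + qₖ₋₂:
  k=0: a=20, p=20, q=1
  k=1: a=3, p=61, q=3
  k=2: a=3, p=203, q=10
  k=3: a=2, p=467, q=23
  k=4: a=2, p=1137, q=56
  k=5: a=9, p=10700, q=527
  k=6: a=1, p=11837, q=583
  k=7: a=12, p=152744, q=7523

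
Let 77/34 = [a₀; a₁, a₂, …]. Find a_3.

77 = 2·34 + 9   →  a_0 = 2
34 = 3·9 + 7   →  a_1 = 3
9 = 1·7 + 2   →  a_2 = 1
7 = 3·2 + 1   →  a_3 = 3

3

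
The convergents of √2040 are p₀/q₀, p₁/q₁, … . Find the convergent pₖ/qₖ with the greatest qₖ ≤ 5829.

√2040 = [45; 6, 90, …] (period length 2).
Convergents:
  p_0/q_0 = 45/1
  p_1/q_1 = 271/6
  p_2/q_2 = 24435/541
  p_3/q_3 = 146881/3252
  p_4/q_4 = 13243725/293221
q_3 = 3252 ≤ 5829 < 293221 = q_4, so the answer is 146881/3252.

146881/3252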